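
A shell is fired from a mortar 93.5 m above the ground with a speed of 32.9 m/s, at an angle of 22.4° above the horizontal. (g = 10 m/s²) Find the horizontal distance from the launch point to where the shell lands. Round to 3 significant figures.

175 m

Components: v_x = 32.9 cos 22.4° = 30.42 m/s, v_y = 32.9 sin 22.4° = 12.54 m/s.
Vertical: 0 = 93.5 + 12.54 t − ½(10) t² ⇒ 5.000 t² − 12.54 t − 93.5 = 0.
t = [12.54 + √(157.3 + 1870)] / 10.00 = 5.757 s.
Horizontal: R = v_x · t = 30.42 × 5.757 = 175 m.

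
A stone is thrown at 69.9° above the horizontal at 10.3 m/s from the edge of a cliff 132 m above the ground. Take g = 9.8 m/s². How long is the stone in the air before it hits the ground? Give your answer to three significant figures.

Vertical component: v_y = 10.3 sin 69.9° = 9.673 m/s.
Taking up as positive with launch at y = 132 m, landing at y = 0: 0 = 132 + 9.673 t − ½(9.8) t².
Solving 4.900 t² − 9.673 t − 132 = 0 gives t = [9.673 + √(9.673² + 4·4.900·132)] / 9.800 = 6.27 s.

6.27 s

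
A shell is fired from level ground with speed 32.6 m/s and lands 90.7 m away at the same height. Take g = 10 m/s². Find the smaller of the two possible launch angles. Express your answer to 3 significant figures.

Level-ground range: R = v₀² sin(2θ)/g ⇒ sin 2θ = R g / v₀² = 90.7×10/32.6² = 0.8534.
2θ = arcsin(0.8534) = 58.58° or 180° − 58.58° = 121.42°.
So θ = 29.3° or θ = 60.7°.

29.3°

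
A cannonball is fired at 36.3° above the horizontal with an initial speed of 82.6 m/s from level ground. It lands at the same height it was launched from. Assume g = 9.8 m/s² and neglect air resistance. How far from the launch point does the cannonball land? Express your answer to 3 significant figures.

Components: v_x = 82.6 cos 36.3° = 66.57 m/s, v_y = 82.6 sin 36.3° = 48.90 m/s.
Time of flight (same landing height): t = 2 v_y / g = 2 × 48.90 / 9.8 = 9.980 s.
Range: R = v_x · t = 66.57 × 9.980 = 664 m.

664 m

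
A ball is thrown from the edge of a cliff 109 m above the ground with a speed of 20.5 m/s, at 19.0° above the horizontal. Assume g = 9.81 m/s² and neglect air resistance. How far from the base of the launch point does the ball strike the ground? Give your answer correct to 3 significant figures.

106 m

Components: v_x = 20.5 cos 19.0° = 19.38 m/s, v_y = 20.5 sin 19.0° = 6.674 m/s.
Vertical: 0 = 109 + 6.674 t − ½(9.81) t² ⇒ 4.905 t² − 6.674 t − 109 = 0.
t = [6.674 + √(44.54 + 2139)] / 9.810 = 5.444 s.
Horizontal: R = v_x · t = 19.38 × 5.444 = 106 m.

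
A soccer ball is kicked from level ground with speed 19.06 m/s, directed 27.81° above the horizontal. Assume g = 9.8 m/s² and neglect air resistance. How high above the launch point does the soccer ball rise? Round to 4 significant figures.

4.034 m

Vertical component of launch velocity: v_y = 19.06 sin 27.81° = 8.8923 m/s.
At the highest point the vertical velocity is zero, so v_y² = 2 g h_max.
h_max = (8.8923)² / (2 × 9.8) = 79.073 / 19.60 = 4.034 m.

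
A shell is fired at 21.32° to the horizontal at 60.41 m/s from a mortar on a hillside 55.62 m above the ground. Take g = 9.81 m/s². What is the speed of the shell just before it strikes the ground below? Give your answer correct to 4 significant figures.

68.85 m/s

v_x = 60.41 cos 21.32° = 56.276 m/s is unchanged throughout.
For the vertical component, v_y² = v_y0² + 2 g h = (21.964)² + 2×9.81×55.62 = 1573.7, so |v_y| = 39.670 m/s.
Impact speed = √(v_x² + v_y²) = √(3167.0 + 1573.7) = 68.85 m/s.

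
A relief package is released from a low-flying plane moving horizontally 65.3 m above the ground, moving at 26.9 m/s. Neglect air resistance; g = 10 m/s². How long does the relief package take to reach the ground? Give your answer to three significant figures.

The horizontal speed doesn't affect the fall. With v_y0 = 0, h = ½ g t².
t = √(2 × 65.3 / 10) = √13.06 = 3.61 s.

3.61 s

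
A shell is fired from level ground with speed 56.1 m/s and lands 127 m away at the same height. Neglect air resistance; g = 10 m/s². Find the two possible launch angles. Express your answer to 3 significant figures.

11.9° and 78.1°

Level-ground range: R = v₀² sin(2θ)/g ⇒ sin 2θ = R g / v₀² = 127×10/56.1² = 0.4035.
2θ = arcsin(0.4035) = 23.80° or 180° − 23.80° = 156.20°.
So θ = 11.9° or θ = 78.1°.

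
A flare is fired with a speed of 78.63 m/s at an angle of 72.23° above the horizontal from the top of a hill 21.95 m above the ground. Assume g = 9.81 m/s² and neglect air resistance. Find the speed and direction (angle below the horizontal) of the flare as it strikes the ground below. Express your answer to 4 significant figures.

81.32 m/s at 72.84° below the horizontal

v_x = 78.63 cos 72.23° = 23.998 m/s (constant).
|v_y| at impact = √((74.879)² + 2×9.81×21.95) = 77.702 m/s.
Speed = √(23.998² + 77.702²) = 81.32 m/s; angle = arctan(77.702/23.998) = 72.84° below horizontal.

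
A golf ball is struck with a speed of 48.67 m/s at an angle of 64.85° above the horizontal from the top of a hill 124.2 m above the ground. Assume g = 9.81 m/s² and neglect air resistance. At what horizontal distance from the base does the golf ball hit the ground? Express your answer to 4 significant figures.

232.4 m

Components: v_x = 48.67 cos 64.85° = 20.684 m/s, v_y = 48.67 sin 64.85° = 44.056 m/s.
Vertical: 0 = 124.2 + 44.056 t − ½(9.81) t² ⇒ 4.905 t² − 44.056 t − 124.2 = 0.
t = [44.056 + √(1940.9 + 2436.8)] / 9.810 = 11.235 s.
Horizontal: R = v_x · t = 20.684 × 11.235 = 232.4 m.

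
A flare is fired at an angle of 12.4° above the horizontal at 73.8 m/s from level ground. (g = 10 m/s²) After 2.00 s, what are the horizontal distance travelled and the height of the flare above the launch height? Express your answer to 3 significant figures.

x = 144 m, y = 11.7 m

v_x = 73.8 cos 12.4° = 72.08 m/s; v_y0 = 73.8 sin 12.4° = 15.85 m/s.
x = v_x t = 72.08 × 2.00 = 144 m.
y = v_y0 t − ½ g t² = 15.85×2.00 − 5.000×2.00² = 11.7 m.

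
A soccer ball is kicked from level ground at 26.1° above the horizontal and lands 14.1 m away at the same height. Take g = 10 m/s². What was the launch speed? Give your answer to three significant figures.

On level ground, R = v₀² sin(2θ) / g, so v₀ = √(R g / sin 2θ).
sin(2 × 26.1°) = 0.7902.
v₀ = √(14.1 × 10 / 0.7902) = √178.4 = 13.4 m/s.

13.4 m/s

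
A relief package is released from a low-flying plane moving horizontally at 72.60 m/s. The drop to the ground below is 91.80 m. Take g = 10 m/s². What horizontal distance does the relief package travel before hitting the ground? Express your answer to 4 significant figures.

Initial vertical velocity is zero, so the fall time comes from h = ½ g t²: t = √(2 × 91.80 / 10) = 4.2849 s.
Horizontal motion is uniform at 72.60 m/s, so x = 72.60 × 4.2849 = 311.1 m.

311.1 m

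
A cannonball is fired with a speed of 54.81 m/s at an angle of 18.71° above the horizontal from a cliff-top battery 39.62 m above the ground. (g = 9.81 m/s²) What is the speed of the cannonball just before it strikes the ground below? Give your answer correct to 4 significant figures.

v_x = 54.81 cos 18.71° = 51.914 m/s is unchanged throughout.
For the vertical component, v_y² = v_y0² + 2 g h = (17.582)² + 2×9.81×39.62 = 1086.5, so |v_y| = 32.962 m/s.
Impact speed = √(v_x² + v_y²) = √(2695.1 + 1086.5) = 61.49 m/s.

61.49 m/s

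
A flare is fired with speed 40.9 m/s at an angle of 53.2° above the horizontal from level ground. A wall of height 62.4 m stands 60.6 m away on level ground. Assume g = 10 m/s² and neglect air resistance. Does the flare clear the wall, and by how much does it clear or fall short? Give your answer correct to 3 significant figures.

v_x = 40.9 cos 53.2° = 24.50 m/s; v_y0 = 40.9 sin 53.2° = 32.75 m/s.
Time to reach the wall: t = 60.6 / 24.50 = 2.473 s.
Height at that point: y = 32.75×2.473 − 5.000×2.473² = 50.41 m.
That is 62.4 − 50.41 = 12.0 m below the top of the wall, so the flare does not clear it.

No — it falls 12.0 m short of clearing the wall.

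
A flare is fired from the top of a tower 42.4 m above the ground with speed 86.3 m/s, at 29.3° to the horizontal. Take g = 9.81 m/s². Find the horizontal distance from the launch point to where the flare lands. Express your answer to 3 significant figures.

Components: v_x = 86.3 cos 29.3° = 75.26 m/s, v_y = 86.3 sin 29.3° = 42.23 m/s.
Vertical: 0 = 42.4 + 42.23 t − ½(9.81) t² ⇒ 4.905 t² − 42.23 t − 42.4 = 0.
t = [42.23 + √(1783 + 831.9)] / 9.810 = 9.517 s.
Horizontal: R = v_x · t = 75.26 × 9.517 = 716 m.

716 m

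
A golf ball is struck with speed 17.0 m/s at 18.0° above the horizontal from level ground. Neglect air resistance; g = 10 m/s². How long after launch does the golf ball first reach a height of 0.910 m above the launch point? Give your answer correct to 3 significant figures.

v_y0 = 17.0 sin 18.0° = 5.253 m/s.
Set y = v_y0 t − ½ g t² = 0.910: 5.000 t² − 5.253 t + 0.910 = 0.
t = [5.253 ± √(27.59 − 18.20)] / 10 = (5.253 ± 3.064) / 10, giving t = 0.219 s or t = 0.832 s.
The golf ball is on the way up at the first time, so t = 0.219 s.

0.219 s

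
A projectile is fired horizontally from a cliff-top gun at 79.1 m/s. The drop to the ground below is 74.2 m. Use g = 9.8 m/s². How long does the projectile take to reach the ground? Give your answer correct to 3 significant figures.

3.89 s

The horizontal speed doesn't affect the fall. With v_y0 = 0, h = ½ g t².
t = √(2 × 74.2 / 9.8) = √15.14 = 3.89 s.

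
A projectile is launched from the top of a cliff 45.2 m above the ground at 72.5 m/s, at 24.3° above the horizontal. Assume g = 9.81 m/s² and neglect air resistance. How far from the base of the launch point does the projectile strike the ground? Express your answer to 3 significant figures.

Components: v_x = 72.5 cos 24.3° = 66.08 m/s, v_y = 72.5 sin 24.3° = 29.83 m/s.
Vertical: 0 = 45.2 + 29.83 t − ½(9.81) t² ⇒ 4.905 t² − 29.83 t − 45.2 = 0.
t = [29.83 + √(889.8 + 886.8)] / 9.810 = 7.337 s.
Horizontal: R = v_x · t = 66.08 × 7.337 = 485 m.

485 m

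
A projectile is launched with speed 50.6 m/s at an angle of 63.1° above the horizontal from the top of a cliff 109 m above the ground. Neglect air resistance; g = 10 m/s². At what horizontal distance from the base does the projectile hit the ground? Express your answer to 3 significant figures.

Components: v_x = 50.6 cos 63.1° = 22.89 m/s, v_y = 50.6 sin 63.1° = 45.12 m/s.
Vertical: 0 = 109 + 45.12 t − ½(10) t² ⇒ 5.000 t² − 45.12 t − 109 = 0.
t = [45.12 + √(2036 + 2180)] / 10.00 = 11.01 s.
Horizontal: R = v_x · t = 22.89 × 11.01 = 252 m.

252 m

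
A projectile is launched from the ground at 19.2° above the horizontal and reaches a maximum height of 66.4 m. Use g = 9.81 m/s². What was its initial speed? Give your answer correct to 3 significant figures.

At maximum height v_y = 0, so (v₀ sin θ)² = 2 g H.
v₀ sin 19.2° = √(2 × 9.81 × 66.4) = 36.09 m/s.
v₀ = 36.09 / sin 19.2° = 36.09 / 0.3289 = 110 m/s.

110 m/s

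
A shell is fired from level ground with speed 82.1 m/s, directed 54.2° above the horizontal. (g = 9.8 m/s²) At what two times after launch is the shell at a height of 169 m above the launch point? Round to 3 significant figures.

v_y0 = 82.1 sin 54.2° = 66.59 m/s.
Set y = v_y0 t − ½ g t² = 169: 4.900 t² − 66.59 t + 169 = 0.
t = [66.59 ± √(4434 − 3312)] / 9.8 = (66.59 ± 33.50) / 9.8, giving t = 3.38 s or t = 10.2 s.
So the shell is at 169 m at t = 3.38 s (rising) and t = 10.2 s (falling).

3.38 s and 10.2 s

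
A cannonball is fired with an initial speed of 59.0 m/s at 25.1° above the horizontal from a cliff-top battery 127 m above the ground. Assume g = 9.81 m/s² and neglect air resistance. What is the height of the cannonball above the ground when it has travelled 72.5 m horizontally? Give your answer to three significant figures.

152 m

v_x = 59.0 cos 25.1° = 53.43 m/s, v_y0 = 59.0 sin 25.1° = 25.03 m/s.
Time to reach x = 72.5 m: t = x / v_x = 72.5 / 53.43 = 1.357 s.
y = 127 + v_y0 t − ½ g t² = 127 + 25.03×1.357 − 4.905×1.357² = 152 m.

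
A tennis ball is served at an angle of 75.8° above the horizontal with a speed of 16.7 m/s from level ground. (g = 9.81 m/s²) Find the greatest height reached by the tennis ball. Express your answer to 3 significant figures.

Vertical component of launch velocity: v_y = 16.7 sin 75.8° = 16.19 m/s.
At the highest point the vertical velocity is zero, so v_y² = 2 g h_max.
h_max = (16.19)² / (2 × 9.81) = 262.1 / 19.62 = 13.4 m.

13.4 m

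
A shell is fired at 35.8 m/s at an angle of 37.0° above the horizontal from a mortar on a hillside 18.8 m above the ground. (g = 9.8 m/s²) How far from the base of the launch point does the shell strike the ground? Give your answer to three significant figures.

147 m

Components: v_x = 35.8 cos 37.0° = 28.59 m/s, v_y = 35.8 sin 37.0° = 21.54 m/s.
Vertical: 0 = 18.8 + 21.54 t − ½(9.8) t² ⇒ 4.900 t² − 21.54 t − 18.8 = 0.
t = [21.54 + √(464.0 + 368.5)] / 9.800 = 5.142 s.
Horizontal: R = v_x · t = 28.59 × 5.142 = 147 m.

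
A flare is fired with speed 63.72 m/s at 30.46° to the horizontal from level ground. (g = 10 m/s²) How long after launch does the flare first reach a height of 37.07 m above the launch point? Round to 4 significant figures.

1.492 s

v_y0 = 63.72 sin 30.46° = 32.302 m/s.
Set y = v_y0 t − ½ g t² = 37.07: 5.000 t² − 32.302 t + 37.07 = 0.
t = [32.302 ± √(1043.4 − 741.40)] / 10 = (32.302 ± 17.378) / 10, giving t = 1.492 s or t = 4.968 s.
The flare is on the way up at the first time, so t = 1.492 s.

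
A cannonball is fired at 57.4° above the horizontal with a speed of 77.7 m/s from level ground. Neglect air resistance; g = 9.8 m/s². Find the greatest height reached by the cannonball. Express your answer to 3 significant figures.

219 m

Vertical component of launch velocity: v_y = 77.7 sin 57.4° = 65.46 m/s.
At the highest point the vertical velocity is zero, so v_y² = 2 g h_max.
h_max = (65.46)² / (2 × 9.8) = 4285 / 19.60 = 219 m.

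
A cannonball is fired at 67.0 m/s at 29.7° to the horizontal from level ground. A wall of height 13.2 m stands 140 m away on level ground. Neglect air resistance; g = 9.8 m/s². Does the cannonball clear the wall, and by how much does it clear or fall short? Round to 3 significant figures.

Yes — it clears the wall by 38.3 m.

v_x = 67.0 cos 29.7° = 58.20 m/s; v_y0 = 67.0 sin 29.7° = 33.20 m/s.
Time to reach the wall: t = 140 / 58.20 = 2.405 s.
Height at that point: y = 33.20×2.405 − 4.900×2.405² = 51.50 m.
That is 51.50 − 13.2 = 38.3 m above the top of the wall, so the cannonball clears it.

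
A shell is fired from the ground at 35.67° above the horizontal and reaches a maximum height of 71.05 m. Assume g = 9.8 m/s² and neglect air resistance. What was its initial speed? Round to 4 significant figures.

64.00 m/s

At maximum height v_y = 0, so (v₀ sin θ)² = 2 g H.
v₀ sin 35.67° = √(2 × 9.8 × 71.05) = 37.317 m/s.
v₀ = 37.317 / sin 35.67° = 37.317 / 0.5831 = 64.00 m/s.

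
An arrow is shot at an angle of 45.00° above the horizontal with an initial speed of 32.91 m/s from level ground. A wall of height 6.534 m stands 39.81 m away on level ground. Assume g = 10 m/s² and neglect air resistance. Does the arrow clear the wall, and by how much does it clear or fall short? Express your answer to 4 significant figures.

Yes — it clears the wall by 18.64 m.

v_x = 32.91 cos 45.00° = 23.271 m/s; v_y0 = 32.91 sin 45.00° = 23.271 m/s.
Time to reach the wall: t = 39.81 / 23.271 = 1.7107 s.
Height at that point: y = 23.271×1.7107 − 5.000×1.7107² = 25.177 m.
That is 25.177 − 6.534 = 18.64 m above the top of the wall, so the arrow clears it.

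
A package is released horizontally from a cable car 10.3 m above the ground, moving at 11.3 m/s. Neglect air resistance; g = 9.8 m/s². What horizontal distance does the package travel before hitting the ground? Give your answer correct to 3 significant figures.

16.4 m

Initial vertical velocity is zero, so the fall time comes from h = ½ g t²: t = √(2 × 10.3 / 9.8) = 1.450 s.
Horizontal motion is uniform at 11.3 m/s, so x = 11.3 × 1.450 = 16.4 m.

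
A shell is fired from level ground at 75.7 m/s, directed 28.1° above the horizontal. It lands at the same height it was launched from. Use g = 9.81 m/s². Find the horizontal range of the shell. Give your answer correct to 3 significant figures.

485 m

For level ground, R = v₀² sin(2θ) / g.
sin(2 × 28.1°) = sin 56.20° = 0.8310.
R = (75.7)² × 0.8310 / 9.81 = 485 m.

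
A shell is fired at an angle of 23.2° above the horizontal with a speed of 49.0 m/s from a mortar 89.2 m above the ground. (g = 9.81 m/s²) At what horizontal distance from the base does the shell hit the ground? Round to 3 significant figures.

Components: v_x = 49.0 cos 23.2° = 45.04 m/s, v_y = 49.0 sin 23.2° = 19.30 m/s.
Vertical: 0 = 89.2 + 19.30 t − ½(9.81) t² ⇒ 4.905 t² − 19.30 t − 89.2 = 0.
t = [19.30 + √(372.5 + 1750)] / 9.810 = 6.664 s.
Horizontal: R = v_x · t = 45.04 × 6.664 = 300 m.

300 m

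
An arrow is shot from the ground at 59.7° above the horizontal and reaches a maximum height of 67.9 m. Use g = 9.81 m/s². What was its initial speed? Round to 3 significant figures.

At maximum height v_y = 0, so (v₀ sin θ)² = 2 g H.
v₀ sin 59.7° = √(2 × 9.81 × 67.9) = 36.50 m/s.
v₀ = 36.50 / sin 59.7° = 36.50 / 0.8634 = 42.3 m/s.

42.3 m/s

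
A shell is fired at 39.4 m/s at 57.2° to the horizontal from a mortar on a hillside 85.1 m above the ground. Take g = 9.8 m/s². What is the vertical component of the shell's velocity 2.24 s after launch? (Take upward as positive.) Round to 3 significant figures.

Initial vertical component: v_y0 = 39.4 sin 57.2° = 33.12 m/s.
v_y(t) = v_y0 − g t = 33.12 − 9.8 × 2.24 = 11.2 m/s.

11.2 m/s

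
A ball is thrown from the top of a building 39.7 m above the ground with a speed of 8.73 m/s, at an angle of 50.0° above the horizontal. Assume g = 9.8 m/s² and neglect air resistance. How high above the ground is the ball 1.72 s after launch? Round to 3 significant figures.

36.7 m

v_y0 = 8.73 sin 50.0° = 6.688 m/s.
y(t) = 39.7 + v_y0 t − ½ g t² = 39.7 + 6.688×1.72 − ½×9.8×1.72² = 36.7 m.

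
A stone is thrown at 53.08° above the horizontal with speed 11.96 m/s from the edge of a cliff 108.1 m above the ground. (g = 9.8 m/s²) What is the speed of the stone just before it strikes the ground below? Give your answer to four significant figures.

47.56 m/s

v_x = 11.96 cos 53.08° = 7.1844 m/s is unchanged throughout.
For the vertical component, v_y² = v_y0² + 2 g h = (9.5617)² + 2×9.8×108.1 = 2210.2, so |v_y| = 47.013 m/s.
Impact speed = √(v_x² + v_y²) = √(51.616 + 2210.2) = 47.56 m/s.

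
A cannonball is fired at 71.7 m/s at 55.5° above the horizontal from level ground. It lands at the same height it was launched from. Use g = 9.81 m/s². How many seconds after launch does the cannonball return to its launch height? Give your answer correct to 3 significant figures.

12.0 s

Vertical component: v_y = 71.7 sin 55.5° = 59.09 m/s.
For a projectile landing at launch height, time of flight is t = 2 v_y / g = 2 × 59.09 / 9.81 = 12.0 s.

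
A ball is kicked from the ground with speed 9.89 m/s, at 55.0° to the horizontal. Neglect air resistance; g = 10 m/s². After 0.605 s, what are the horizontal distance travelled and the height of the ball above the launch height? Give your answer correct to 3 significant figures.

x = 3.43 m, y = 3.07 m

v_x = 9.89 cos 55.0° = 5.673 m/s; v_y0 = 9.89 sin 55.0° = 8.101 m/s.
x = v_x t = 5.673 × 0.605 = 3.43 m.
y = v_y0 t − ½ g t² = 8.101×0.605 − 5.000×0.605² = 3.07 m.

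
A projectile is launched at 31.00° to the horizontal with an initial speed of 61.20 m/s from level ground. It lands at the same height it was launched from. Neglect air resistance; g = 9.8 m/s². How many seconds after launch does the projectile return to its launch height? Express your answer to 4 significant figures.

Vertical component: v_y = 61.20 sin 31.00° = 31.520 m/s.
For a projectile landing at launch height, time of flight is t = 2 v_y / g = 2 × 31.520 / 9.8 = 6.433 s.

6.433 s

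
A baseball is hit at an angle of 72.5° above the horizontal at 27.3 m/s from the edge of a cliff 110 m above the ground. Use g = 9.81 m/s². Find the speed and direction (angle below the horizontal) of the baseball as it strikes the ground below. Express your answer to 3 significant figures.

v_x = 27.3 cos 72.5° = 8.209 m/s (constant).
|v_y| at impact = √((26.04)² + 2×9.81×110) = 53.26 m/s.
Speed = √(8.209² + 53.26²) = 53.9 m/s; angle = arctan(53.26/8.209) = 81.2° below horizontal.

53.9 m/s at 81.2° below the horizontal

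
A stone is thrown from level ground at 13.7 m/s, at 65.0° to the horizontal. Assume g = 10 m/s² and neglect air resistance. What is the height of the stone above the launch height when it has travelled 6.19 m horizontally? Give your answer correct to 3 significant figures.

v_x = 13.7 cos 65.0° = 5.790 m/s, v_y0 = 13.7 sin 65.0° = 12.42 m/s.
Time to reach x = 6.19 m: t = x / v_x = 6.19 / 5.790 = 1.069 s.
y = v_y0 t − ½ g t² = 12.42×1.069 − 5.000×1.069² = 7.56 m.

7.56 m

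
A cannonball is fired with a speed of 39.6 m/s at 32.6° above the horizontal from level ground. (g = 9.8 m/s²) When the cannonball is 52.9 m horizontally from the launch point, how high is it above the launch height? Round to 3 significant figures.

v_x = 39.6 cos 32.6° = 33.36 m/s, v_y0 = 39.6 sin 32.6° = 21.34 m/s.
Time to reach x = 52.9 m: t = x / v_x = 52.9 / 33.36 = 1.586 s.
y = v_y0 t − ½ g t² = 21.34×1.586 − 4.900×1.586² = 21.5 m.

21.5 m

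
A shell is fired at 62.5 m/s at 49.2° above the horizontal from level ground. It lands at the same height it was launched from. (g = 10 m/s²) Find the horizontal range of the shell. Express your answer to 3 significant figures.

Components: v_x = 62.5 cos 49.2° = 40.84 m/s, v_y = 62.5 sin 49.2° = 47.31 m/s.
Time of flight (same landing height): t = 2 v_y / g = 2 × 47.31 / 10 = 9.462 s.
Range: R = v_x · t = 40.84 × 9.462 = 386 m.

386 m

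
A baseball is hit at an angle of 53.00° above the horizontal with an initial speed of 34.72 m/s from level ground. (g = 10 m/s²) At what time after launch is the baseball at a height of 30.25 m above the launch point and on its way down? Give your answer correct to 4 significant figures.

4.053 s

v_y0 = 34.72 sin 53.00° = 27.729 m/s.
Set y = v_y0 t − ½ g t² = 30.25: 5.000 t² − 27.729 t + 30.25 = 0.
t = [27.729 ± √(768.90 − 605.00)] / 10 = (27.729 ± 12.802) / 10, giving t = 1.493 s or t = 4.053 s.
On the way down corresponds to the larger root: t = 4.053 s.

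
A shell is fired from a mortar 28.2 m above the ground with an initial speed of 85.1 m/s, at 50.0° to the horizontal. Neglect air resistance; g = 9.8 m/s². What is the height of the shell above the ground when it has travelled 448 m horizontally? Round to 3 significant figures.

233 m

v_x = 85.1 cos 50.0° = 54.70 m/s, v_y0 = 85.1 sin 50.0° = 65.19 m/s.
Time to reach x = 448 m: t = x / v_x = 448 / 54.70 = 8.190 s.
y = 28.2 + v_y0 t − ½ g t² = 28.2 + 65.19×8.190 − 4.900×8.190² = 233 m.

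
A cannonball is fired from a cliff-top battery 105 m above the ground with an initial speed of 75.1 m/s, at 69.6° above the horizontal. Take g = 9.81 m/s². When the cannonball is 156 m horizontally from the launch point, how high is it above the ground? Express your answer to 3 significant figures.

v_x = 75.1 cos 69.6° = 26.18 m/s, v_y0 = 75.1 sin 69.6° = 70.39 m/s.
Time to reach x = 156 m: t = x / v_x = 156 / 26.18 = 5.959 s.
y = 105 + v_y0 t − ½ g t² = 105 + 70.39×5.959 − 4.905×5.959² = 350 m.

350 m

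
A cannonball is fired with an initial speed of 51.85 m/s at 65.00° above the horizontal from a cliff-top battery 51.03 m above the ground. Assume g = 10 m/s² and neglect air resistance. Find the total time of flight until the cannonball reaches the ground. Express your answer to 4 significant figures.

Vertical component: v_y = 51.85 sin 65.00° = 46.992 m/s.
Taking up as positive with launch at y = 51.03 m, landing at y = 0: 0 = 51.03 + 46.992 t − ½(10) t².
Solving 5.000 t² − 46.992 t − 51.03 = 0 gives t = [46.992 + √(46.992² + 4·5.000·51.03)] / 10.00 = 10.38 s.

10.38 s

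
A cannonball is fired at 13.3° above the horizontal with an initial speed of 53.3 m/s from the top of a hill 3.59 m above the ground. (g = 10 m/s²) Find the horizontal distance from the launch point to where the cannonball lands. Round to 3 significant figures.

141 m

Components: v_x = 53.3 cos 13.3° = 51.87 m/s, v_y = 53.3 sin 13.3° = 12.26 m/s.
Vertical: 0 = 3.59 + 12.26 t − ½(10) t² ⇒ 5.000 t² − 12.26 t − 3.59 = 0.
t = [12.26 + √(150.3 + 71.80)] / 10.00 = 2.716 s.
Horizontal: R = v_x · t = 51.87 × 2.716 = 141 m.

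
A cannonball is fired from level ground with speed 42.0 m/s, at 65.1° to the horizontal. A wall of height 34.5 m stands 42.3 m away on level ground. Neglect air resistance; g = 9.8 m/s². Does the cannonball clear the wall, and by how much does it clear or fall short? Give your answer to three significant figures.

v_x = 42.0 cos 65.1° = 17.68 m/s; v_y0 = 42.0 sin 65.1° = 38.10 m/s.
Time to reach the wall: t = 42.3 / 17.68 = 2.393 s.
Height at that point: y = 38.10×2.393 − 4.900×2.393² = 63.11 m.
That is 63.11 − 34.5 = 28.6 m above the top of the wall, so the cannonball clears it.

Yes — it clears the wall by 28.6 m.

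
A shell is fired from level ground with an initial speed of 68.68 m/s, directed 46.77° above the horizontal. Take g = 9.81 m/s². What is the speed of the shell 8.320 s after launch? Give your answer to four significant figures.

v_x = 68.68 cos 46.77° = 47.041 m/s (constant).
v_y(t) = 68.68 sin 46.77° − g t = 50.041 − 9.81 × 8.320 = -31.578 m/s.
Speed = √(v_x² + v_y²) = √(2212.9 + 997.17) = 56.66 m/s.

56.66 m/s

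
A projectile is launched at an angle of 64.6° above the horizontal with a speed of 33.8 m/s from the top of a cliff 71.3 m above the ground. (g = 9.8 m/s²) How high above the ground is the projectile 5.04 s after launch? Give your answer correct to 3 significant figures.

101 m

v_y0 = 33.8 sin 64.6° = 30.53 m/s.
y(t) = 71.3 + v_y0 t − ½ g t² = 71.3 + 30.53×5.04 − ½×9.8×5.04² = 101 m.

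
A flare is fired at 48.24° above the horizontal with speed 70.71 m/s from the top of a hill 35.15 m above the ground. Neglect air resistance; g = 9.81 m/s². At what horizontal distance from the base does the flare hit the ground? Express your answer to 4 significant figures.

536.1 m

Components: v_x = 70.71 cos 48.24° = 47.094 m/s, v_y = 70.71 sin 48.24° = 52.745 m/s.
Vertical: 0 = 35.15 + 52.745 t − ½(9.81) t² ⇒ 4.905 t² − 52.745 t − 35.15 = 0.
t = [52.745 + √(2782.0 + 689.64)] / 9.810 = 11.383 s.
Horizontal: R = v_x · t = 47.094 × 11.383 = 536.1 m.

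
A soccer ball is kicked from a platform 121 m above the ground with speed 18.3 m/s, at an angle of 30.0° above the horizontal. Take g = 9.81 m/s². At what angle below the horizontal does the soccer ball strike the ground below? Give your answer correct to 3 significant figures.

72.3°

v_x = 18.3 cos 30.0° = 15.85 m/s.
At impact |v_y| = √(v_y0² + 2 g h) = √(9.150² + 2×9.81×121) = 49.58 m/s.
Angle below horizontal = arctan(|v_y| / v_x) = arctan(49.58 / 15.85) = 72.3°.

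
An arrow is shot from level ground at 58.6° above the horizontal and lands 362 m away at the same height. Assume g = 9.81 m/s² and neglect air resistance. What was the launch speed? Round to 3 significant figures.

On level ground, R = v₀² sin(2θ) / g, so v₀ = √(R g / sin 2θ).
sin(2 × 58.6°) = 0.8894.
v₀ = √(362 × 9.81 / 0.8894) = √3993 = 63.2 m/s.

63.2 m/s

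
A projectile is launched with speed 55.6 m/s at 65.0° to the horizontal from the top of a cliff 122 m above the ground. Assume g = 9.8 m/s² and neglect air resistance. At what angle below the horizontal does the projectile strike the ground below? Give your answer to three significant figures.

71.5°

v_x = 55.6 cos 65.0° = 23.50 m/s.
At impact |v_y| = √(v_y0² + 2 g h) = √(50.39² + 2×9.8×122) = 70.22 m/s.
Angle below horizontal = arctan(|v_y| / v_x) = arctan(70.22 / 23.50) = 71.5°.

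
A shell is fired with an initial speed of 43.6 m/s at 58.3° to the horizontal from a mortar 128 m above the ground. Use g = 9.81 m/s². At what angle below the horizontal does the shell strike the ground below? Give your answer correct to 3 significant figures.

v_x = 43.6 cos 58.3° = 22.91 m/s.
At impact |v_y| = √(v_y0² + 2 g h) = √(37.10² + 2×9.81×128) = 62.35 m/s.
Angle below horizontal = arctan(|v_y| / v_x) = arctan(62.35 / 22.91) = 69.8°.

69.8°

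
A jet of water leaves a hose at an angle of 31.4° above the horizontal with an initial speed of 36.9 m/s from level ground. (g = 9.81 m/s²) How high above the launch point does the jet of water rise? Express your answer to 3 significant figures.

18.8 m

Vertical component of launch velocity: v_y = 36.9 sin 31.4° = 19.23 m/s.
At the highest point the vertical velocity is zero, so v_y² = 2 g h_max.
h_max = (19.23)² / (2 × 9.81) = 369.8 / 19.62 = 18.8 m.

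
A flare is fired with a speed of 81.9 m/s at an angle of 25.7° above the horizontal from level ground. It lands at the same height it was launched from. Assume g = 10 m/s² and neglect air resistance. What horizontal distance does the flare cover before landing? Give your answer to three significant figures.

For level ground, R = v₀² sin(2θ) / g.
sin(2 × 25.7°) = sin 51.40° = 0.7815.
R = (81.9)² × 0.7815 / 10 = 524 m.

524 m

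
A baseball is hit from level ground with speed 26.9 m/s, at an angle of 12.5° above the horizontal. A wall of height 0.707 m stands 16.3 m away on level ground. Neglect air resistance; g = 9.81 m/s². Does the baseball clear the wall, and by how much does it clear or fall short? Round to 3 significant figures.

Yes — it clears the wall by 1.02 m.

v_x = 26.9 cos 12.5° = 26.26 m/s; v_y0 = 26.9 sin 12.5° = 5.822 m/s.
Time to reach the wall: t = 16.3 / 26.26 = 0.6207 s.
Height at that point: y = 5.822×0.6207 − 4.905×0.6207² = 1.724 m.
That is 1.724 − 0.707 = 1.02 m above the top of the wall, so the baseball clears it.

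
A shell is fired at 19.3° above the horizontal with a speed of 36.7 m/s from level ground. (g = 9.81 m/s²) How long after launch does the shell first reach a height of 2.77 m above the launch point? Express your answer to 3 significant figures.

v_y0 = 36.7 sin 19.3° = 12.13 m/s.
Set y = v_y0 t − ½ g t² = 2.77: 4.905 t² − 12.13 t + 2.77 = 0.
t = [12.13 ± √(147.1 − 54.35)] / 9.81 = (12.13 ± 9.631) / 9.81, giving t = 0.255 s or t = 2.22 s.
The shell is on the way up at the first time, so t = 0.255 s.

0.255 s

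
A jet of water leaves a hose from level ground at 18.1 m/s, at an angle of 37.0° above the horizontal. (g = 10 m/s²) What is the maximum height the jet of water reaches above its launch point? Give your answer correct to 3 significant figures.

5.93 m

Vertical component of launch velocity: v_y = 18.1 sin 37.0° = 10.89 m/s.
At the highest point the vertical velocity is zero, so v_y² = 2 g h_max.
h_max = (10.89)² / (2 × 10) = 118.6 / 20.00 = 5.93 m.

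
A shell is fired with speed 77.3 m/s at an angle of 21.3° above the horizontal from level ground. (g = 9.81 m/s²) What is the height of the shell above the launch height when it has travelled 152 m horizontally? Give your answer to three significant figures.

37.4 m

v_x = 77.3 cos 21.3° = 72.02 m/s, v_y0 = 77.3 sin 21.3° = 28.08 m/s.
Time to reach x = 152 m: t = x / v_x = 152 / 72.02 = 2.111 s.
y = v_y0 t − ½ g t² = 28.08×2.111 − 4.905×2.111² = 37.4 m.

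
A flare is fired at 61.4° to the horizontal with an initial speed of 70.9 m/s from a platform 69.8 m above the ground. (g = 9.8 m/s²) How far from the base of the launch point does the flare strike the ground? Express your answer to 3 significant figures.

466 m

Components: v_x = 70.9 cos 61.4° = 33.94 m/s, v_y = 70.9 sin 61.4° = 62.25 m/s.
Vertical: 0 = 69.8 + 62.25 t − ½(9.8) t² ⇒ 4.900 t² − 62.25 t − 69.8 = 0.
t = [62.25 + √(3875 + 1368)] / 9.800 = 13.74 s.
Horizontal: R = v_x · t = 33.94 × 13.74 = 466 m.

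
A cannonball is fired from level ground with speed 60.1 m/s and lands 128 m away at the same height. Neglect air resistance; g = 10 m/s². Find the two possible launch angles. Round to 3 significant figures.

Level-ground range: R = v₀² sin(2θ)/g ⇒ sin 2θ = R g / v₀² = 128×10/60.1² = 0.3544.
2θ = arcsin(0.3544) = 20.76° or 180° − 20.76° = 159.24°.
So θ = 10.4° or θ = 79.6°.

10.4° and 79.6°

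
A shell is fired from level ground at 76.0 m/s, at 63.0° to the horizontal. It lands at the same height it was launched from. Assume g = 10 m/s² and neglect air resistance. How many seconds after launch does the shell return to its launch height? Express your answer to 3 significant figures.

13.5 s

Vertical component: v_y = 76.0 sin 63.0° = 67.72 m/s.
For a projectile landing at launch height, time of flight is t = 2 v_y / g = 2 × 67.72 / 10 = 13.5 s.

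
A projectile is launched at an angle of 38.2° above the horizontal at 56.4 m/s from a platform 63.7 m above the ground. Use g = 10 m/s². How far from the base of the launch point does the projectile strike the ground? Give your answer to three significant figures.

Components: v_x = 56.4 cos 38.2° = 44.32 m/s, v_y = 56.4 sin 38.2° = 34.88 m/s.
Vertical: 0 = 63.7 + 34.88 t − ½(10) t² ⇒ 5.000 t² − 34.88 t − 63.7 = 0.
t = [34.88 + √(1217 + 1274)] / 10.00 = 8.479 s.
Horizontal: R = v_x · t = 44.32 × 8.479 = 376 m.

376 m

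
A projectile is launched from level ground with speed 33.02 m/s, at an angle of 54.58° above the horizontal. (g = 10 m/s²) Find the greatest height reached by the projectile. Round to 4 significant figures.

Vertical component of launch velocity: v_y = 33.02 sin 54.58° = 26.909 m/s.
At the highest point the vertical velocity is zero, so v_y² = 2 g h_max.
h_max = (26.909)² / (2 × 10) = 724.09 / 20.00 = 36.20 m.

36.20 m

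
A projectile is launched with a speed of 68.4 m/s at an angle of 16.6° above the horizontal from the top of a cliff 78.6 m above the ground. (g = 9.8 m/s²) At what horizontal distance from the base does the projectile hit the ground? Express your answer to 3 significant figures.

424 m

Components: v_x = 68.4 cos 16.6° = 65.55 m/s, v_y = 68.4 sin 16.6° = 19.54 m/s.
Vertical: 0 = 78.6 + 19.54 t − ½(9.8) t² ⇒ 4.900 t² − 19.54 t − 78.6 = 0.
t = [19.54 + √(381.8 + 1541)] / 9.800 = 6.468 s.
Horizontal: R = v_x · t = 65.55 × 6.468 = 424 m.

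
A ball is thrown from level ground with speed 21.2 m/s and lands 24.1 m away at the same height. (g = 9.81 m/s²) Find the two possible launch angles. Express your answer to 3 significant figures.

15.9° and 74.1°

Level-ground range: R = v₀² sin(2θ)/g ⇒ sin 2θ = R g / v₀² = 24.1×9.81/21.2² = 0.5260.
2θ = arcsin(0.5260) = 31.74° or 180° − 31.74° = 148.26°.
So θ = 15.9° or θ = 74.1°.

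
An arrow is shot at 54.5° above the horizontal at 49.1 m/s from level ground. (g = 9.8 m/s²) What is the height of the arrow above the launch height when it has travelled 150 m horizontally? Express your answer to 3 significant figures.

74.7 m

v_x = 49.1 cos 54.5° = 28.51 m/s, v_y0 = 49.1 sin 54.5° = 39.97 m/s.
Time to reach x = 150 m: t = x / v_x = 150 / 28.51 = 5.261 s.
y = v_y0 t − ½ g t² = 39.97×5.261 − 4.900×5.261² = 74.7 m.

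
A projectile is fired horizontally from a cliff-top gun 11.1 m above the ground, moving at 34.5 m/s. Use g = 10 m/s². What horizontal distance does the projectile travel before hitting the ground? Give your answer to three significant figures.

51.4 m

Initial vertical velocity is zero, so the fall time comes from h = ½ g t²: t = √(2 × 11.1 / 10) = 1.490 s.
Horizontal motion is uniform at 34.5 m/s, so x = 34.5 × 1.490 = 51.4 m.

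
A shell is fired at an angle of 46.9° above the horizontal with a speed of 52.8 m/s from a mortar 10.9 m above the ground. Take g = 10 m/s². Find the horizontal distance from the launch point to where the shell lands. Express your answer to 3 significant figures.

Components: v_x = 52.8 cos 46.9° = 36.08 m/s, v_y = 52.8 sin 46.9° = 38.55 m/s.
Vertical: 0 = 10.9 + 38.55 t − ½(10) t² ⇒ 5.000 t² − 38.55 t − 10.9 = 0.
t = [38.55 + √(1486 + 218.0)] / 10.00 = 7.983 s.
Horizontal: R = v_x · t = 36.08 × 7.983 = 288 m.

288 m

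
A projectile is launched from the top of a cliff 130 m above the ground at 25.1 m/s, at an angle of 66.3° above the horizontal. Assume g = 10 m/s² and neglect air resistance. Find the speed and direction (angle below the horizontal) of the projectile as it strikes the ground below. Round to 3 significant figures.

v_x = 25.1 cos 66.3° = 10.09 m/s (constant).
|v_y| at impact = √((22.98)² + 2×10×130) = 55.93 m/s.
Speed = √(10.09² + 55.93²) = 56.8 m/s; angle = arctan(55.93/10.09) = 79.8° below horizontal.

56.8 m/s at 79.8° below the horizontal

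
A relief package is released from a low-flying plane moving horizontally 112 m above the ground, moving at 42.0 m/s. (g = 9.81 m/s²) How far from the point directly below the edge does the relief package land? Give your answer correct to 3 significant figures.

201 m

Initial vertical velocity is zero, so the fall time comes from h = ½ g t²: t = √(2 × 112 / 9.81) = 4.778 s.
Horizontal motion is uniform at 42.0 m/s, so x = 42.0 × 4.778 = 201 m.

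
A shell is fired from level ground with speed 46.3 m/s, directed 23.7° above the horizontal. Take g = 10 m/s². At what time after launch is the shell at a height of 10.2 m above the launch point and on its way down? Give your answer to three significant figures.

v_y0 = 46.3 sin 23.7° = 18.61 m/s.
Set y = v_y0 t − ½ g t² = 10.2: 5.000 t² − 18.61 t + 10.2 = 0.
t = [18.61 ± √(346.3 − 204.0)] / 10 = (18.61 ± 11.93) / 10, giving t = 0.668 s or t = 3.05 s.
On the way down corresponds to the larger root: t = 3.05 s.

3.05 s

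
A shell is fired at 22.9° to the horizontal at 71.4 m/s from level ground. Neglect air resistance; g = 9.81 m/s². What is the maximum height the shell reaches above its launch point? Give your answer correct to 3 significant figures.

Vertical component of launch velocity: v_y = 71.4 sin 22.9° = 27.78 m/s.
At the highest point the vertical velocity is zero, so v_y² = 2 g h_max.
h_max = (27.78)² / (2 × 9.81) = 771.7 / 19.62 = 39.3 m.

39.3 m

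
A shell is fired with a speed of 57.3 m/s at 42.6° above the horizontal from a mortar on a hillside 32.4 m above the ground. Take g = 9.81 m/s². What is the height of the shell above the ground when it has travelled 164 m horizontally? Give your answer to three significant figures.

109 m

v_x = 57.3 cos 42.6° = 42.18 m/s, v_y0 = 57.3 sin 42.6° = 38.78 m/s.
Time to reach x = 164 m: t = x / v_x = 164 / 42.18 = 3.888 s.
y = 32.4 + v_y0 t − ½ g t² = 32.4 + 38.78×3.888 − 4.905×3.888² = 109 m.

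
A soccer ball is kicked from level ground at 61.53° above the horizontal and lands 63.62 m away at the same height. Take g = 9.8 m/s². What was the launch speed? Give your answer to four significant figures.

On level ground, R = v₀² sin(2θ) / g, so v₀ = √(R g / sin 2θ).
sin(2 × 61.53°) = 0.8381.
v₀ = √(63.62 × 9.8 / 0.8381) = √743.92 = 27.27 m/s.

27.27 m/s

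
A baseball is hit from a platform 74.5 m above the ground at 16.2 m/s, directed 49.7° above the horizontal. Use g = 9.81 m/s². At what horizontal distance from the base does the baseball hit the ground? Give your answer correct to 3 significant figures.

56.1 m

Components: v_x = 16.2 cos 49.7° = 10.48 m/s, v_y = 16.2 sin 49.7° = 12.36 m/s.
Vertical: 0 = 74.5 + 12.36 t − ½(9.81) t² ⇒ 4.905 t² − 12.36 t − 74.5 = 0.
t = [12.36 + √(152.8 + 1462)] / 9.810 = 5.356 s.
Horizontal: R = v_x · t = 10.48 × 5.356 = 56.1 m.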